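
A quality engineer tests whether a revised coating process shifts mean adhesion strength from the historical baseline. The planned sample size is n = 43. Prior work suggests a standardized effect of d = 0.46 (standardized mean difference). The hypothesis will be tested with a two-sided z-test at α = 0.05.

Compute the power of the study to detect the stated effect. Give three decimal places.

Power ≈ 0.855

Noncentrality parameter: δ = d·√n = 0.46 × √43 = 3.0164
Critical value for a two-sided test at α = 0.05: z_{α/2} = 1.960.
Power = Φ(δ − 1.960) + Φ(−δ − 1.960) = Φ(1.056) + Φ(-4.976) = 0.8546 + 0.0000 = 0.8546.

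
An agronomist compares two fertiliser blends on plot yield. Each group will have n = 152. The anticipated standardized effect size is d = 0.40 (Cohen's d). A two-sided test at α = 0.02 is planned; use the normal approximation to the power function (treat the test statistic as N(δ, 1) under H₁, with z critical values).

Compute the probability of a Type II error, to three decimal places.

β ≈ 0.123

Noncentrality parameter: δ = d·√(n/2) = 0.40 × √(152/2) = 3.4871
Critical value for a two-sided test at α = 0.02: z_{α/2} = 2.326.
Power = Φ(δ − 2.326) + Φ(−δ − 2.326) = Φ(1.161) + Φ(-5.813) = 0.8771 + 0.0000 = 0.8771.
Type II error: β = 1 − power = 1 − 0.8771 = 0.1229.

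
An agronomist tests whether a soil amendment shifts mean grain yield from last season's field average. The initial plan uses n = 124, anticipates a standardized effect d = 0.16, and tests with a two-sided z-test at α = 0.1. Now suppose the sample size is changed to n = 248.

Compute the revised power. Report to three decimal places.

Power ≈ 0.809

With n = 248: δ = d·√n = 0.16 × √248 = 2.5197. Critical value z_{0.05} = 1.645.
Revised power = Φ(δ − 1.645) + Φ(−δ − 1.645) = Φ(0.875) + Φ(-4.165) = 0.8092 + 0.0000 = 0.8092.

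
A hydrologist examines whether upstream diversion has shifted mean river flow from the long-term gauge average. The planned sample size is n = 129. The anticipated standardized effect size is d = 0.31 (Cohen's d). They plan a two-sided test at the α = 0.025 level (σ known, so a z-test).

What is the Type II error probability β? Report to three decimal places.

Noncentrality parameter: δ = d·√n = 0.31 × √129 = 3.5209
Two-sided α = 0.025 → critical value z_{0.0125} = 2.241.
Power = Φ(δ − 2.241) + Φ(−δ − 2.241) = Φ(1.280) + Φ(-5.762) = 0.8996 + 0.0000 = 0.8996.
Type II error: β = 1 − power = 1 − 0.8996 = 0.1004.

β ≈ 0.100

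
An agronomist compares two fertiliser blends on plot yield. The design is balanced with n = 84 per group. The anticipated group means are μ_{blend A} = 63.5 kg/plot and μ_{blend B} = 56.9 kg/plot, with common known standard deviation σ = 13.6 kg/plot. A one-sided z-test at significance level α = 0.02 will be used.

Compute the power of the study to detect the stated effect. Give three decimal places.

Standardized effect: d = |μ_{blend A} − μ_{blend B}| / σ = |63.5 − 56.9| / 13.6 = 0.4853
Noncentrality parameter: δ = d·√(n/2) = 0.4853 × √(84/2) = 3.1451
One-sided α = 0.02 → critical value z_{0.02} = 2.054.
Power = Φ(δ − 2.054) = Φ(1.091) = 0.8624.

Power ≈ 0.862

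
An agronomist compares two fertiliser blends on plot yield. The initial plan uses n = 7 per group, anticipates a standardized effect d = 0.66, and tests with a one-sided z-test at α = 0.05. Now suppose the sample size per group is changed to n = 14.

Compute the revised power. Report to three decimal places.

With n = 14 per group: δ = d·√(n/2) = 0.66 × √(14/2) = 1.7462. Critical value z_{0.05} = 1.645.
Revised power = Φ(δ − 1.645) = Φ(0.101) = 0.5404.

Power ≈ 0.540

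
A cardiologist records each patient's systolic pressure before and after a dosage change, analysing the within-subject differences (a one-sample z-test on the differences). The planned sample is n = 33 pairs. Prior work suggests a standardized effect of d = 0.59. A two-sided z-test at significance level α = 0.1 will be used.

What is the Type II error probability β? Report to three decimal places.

Noncentrality parameter: δ = d·√n = 0.59 × √33 = 3.3893
Critical value for a two-sided test at α = 0.1: z_{α/2} = 1.645.
Power = Φ(δ − 1.645) + Φ(−δ − 1.645) = Φ(1.744) + Φ(-5.034) = 0.9595 + 0.0000 = 0.9595.
Type II error: β = 1 − power = 1 − 0.9595 = 0.0405.

β ≈ 0.041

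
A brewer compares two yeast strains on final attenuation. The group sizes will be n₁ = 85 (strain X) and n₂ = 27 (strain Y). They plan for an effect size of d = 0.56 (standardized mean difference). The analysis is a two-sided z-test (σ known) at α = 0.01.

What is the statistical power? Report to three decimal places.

Power ≈ 0.484

Noncentrality parameter: λ = d / √(1/n₁ + 1/n₂) = 0.56 / √(1/85 + 1/27) = 2.5350
Critical value for a two-sided test at α = 0.01: z_{α/2} = 2.576.
Power = Φ(λ − 2.576) + Φ(−λ − 2.576) = Φ(-0.041) + Φ(-5.111) = 0.4837 + 0.0000 = 0.4837.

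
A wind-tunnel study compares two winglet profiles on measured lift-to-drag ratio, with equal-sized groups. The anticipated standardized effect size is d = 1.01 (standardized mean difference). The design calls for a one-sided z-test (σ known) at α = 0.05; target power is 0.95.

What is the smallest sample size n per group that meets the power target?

n = 22 per group

For power 0.95 need Φ(δ − z_{0.05}) = 0.95, so δ = z_{0.05} + z_{0.05} = 1.645 + 1.645 = 3.290.
δ = d·√(n/2) ⇒ n = 2(δ/d)² = 2 × (3.290 / 1.01)² = 21.22.
Round up to the next whole unit.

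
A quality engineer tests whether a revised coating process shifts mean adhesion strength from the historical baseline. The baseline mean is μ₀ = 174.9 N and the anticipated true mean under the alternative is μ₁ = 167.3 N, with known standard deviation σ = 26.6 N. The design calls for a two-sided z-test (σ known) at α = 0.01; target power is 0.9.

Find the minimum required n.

Standardized effect: d = |μ₁ − μ₀| / σ = |167.3 − 174.9| / 26.6 = 0.2857
For power 0.9 need Φ(δ − z_{0.005}) = 0.9, so δ = z_{0.005} + z_{0.10} = 2.576 + 1.282 = 3.857.
(For δ > 0 the lower-tail rejection region contributes negligibly to power, so the one-term inversion is standard.)
δ = d·√n ⇒ n = (δ/d)² = (3.857 / 0.2857)² = 182.27.
Round up to the next whole unit.

n = 183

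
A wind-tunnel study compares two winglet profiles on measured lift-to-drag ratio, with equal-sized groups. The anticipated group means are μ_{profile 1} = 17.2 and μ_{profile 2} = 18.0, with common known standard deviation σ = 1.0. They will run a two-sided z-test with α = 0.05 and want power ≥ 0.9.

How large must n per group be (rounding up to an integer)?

Standardized effect: d = |μ_{profile 1} − μ_{profile 2}| / σ = |17.2 − 18.0| / 1.0 = 0.8000
For power 0.9 need Φ(δ − z_{0.025}) = 0.9, so δ = z_{0.025} + z_{0.10} = 1.960 + 1.282 = 3.242.
(Ignoring the negligible lower-tail rejection probability gives the usual closed-form inversion.)
δ = d·√(n/2) ⇒ n = 2(δ/d)² = 2 × (3.242 / 0.8000)² = 32.84.
Round up to the next whole unit.

n = 33 per group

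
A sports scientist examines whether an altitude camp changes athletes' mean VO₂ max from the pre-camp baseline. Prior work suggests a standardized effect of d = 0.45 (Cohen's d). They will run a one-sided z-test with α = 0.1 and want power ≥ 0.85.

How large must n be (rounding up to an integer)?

Set Φ(δ − 1.282) = 0.85; then δ − 1.282 = Φ⁻¹(0.85) = 1.036, giving δ = 2.318.
δ = d·√n ⇒ n = (δ/d)² = (2.318 / 0.45)² = 26.53.
Rounding up, n = 27.

n = 27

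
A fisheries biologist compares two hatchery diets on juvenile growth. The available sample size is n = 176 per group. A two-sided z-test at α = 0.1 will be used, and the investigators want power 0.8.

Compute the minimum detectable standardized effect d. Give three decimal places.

Required noncentrality: δ = z_{0.05} + z_{0.20} = 1.645 + 0.842 = 2.486.
(The second rejection-region term Φ(−δ − z_{α/2}) is negligible and dropped.)
δ = d·√(n/2) ⇒ d = δ/√(n/2) = 2.486/√(176/2) = 0.2651.

d ≈ 0.265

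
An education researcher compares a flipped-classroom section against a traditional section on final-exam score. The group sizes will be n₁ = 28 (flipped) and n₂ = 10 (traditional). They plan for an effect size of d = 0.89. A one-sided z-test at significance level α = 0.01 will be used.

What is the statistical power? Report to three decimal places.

Noncentrality parameter: δ = d / √(1/n₁ + 1/n₂) = 0.89 / √(1/28 + 1/10) = 2.4159
Critical value for a one-sided test at α = 0.01: z_α = 2.326.
Power = P(Z > 2.326 − δ) = Φ(0.090) = 0.5357.

Power ≈ 0.536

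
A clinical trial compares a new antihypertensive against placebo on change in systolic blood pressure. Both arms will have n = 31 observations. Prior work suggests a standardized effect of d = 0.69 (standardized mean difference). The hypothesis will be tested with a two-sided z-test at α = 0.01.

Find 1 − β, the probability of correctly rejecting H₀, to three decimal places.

Power ≈ 0.556

Noncentrality parameter: δ = d·√(n/2) = 0.69 × √(31/2) = 2.7165
Critical value for a two-sided test at α = 0.01: z_{α/2} = 2.576.
Power = Φ(δ − 2.576) + Φ(−δ − 2.576) = Φ(0.141) + Φ(-5.292) = 0.5559 + 0.0000 = 0.5559.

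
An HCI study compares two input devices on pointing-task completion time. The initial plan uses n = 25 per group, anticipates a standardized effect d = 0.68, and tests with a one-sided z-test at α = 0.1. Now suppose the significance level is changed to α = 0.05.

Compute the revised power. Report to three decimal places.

δ = d·√(n/2) = 0.68 × √(25/2) = 2.4042 (unchanged). New critical value: z_{0.05} = 1.645.
Revised power = P(Z > 1.645 − δ) = Φ(0.759) = 0.7762.

Power ≈ 0.776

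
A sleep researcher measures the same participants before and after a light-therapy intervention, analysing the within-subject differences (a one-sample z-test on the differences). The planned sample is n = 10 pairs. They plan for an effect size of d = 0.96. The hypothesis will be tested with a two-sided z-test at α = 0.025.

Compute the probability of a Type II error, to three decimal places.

Noncentrality parameter: δ = d·√n = 0.96 × √10 = 3.0358
Two-sided α = 0.025 → critical value z_{0.0125} = 2.241.
Power = Φ(δ − 2.241) + Φ(−δ − 2.241) = Φ(0.794) + Φ(-5.277) = 0.7865 + 0.0000 = 0.7865.
Type II error: β = 1 − power = 1 − 0.7865 = 0.2135.

β ≈ 0.213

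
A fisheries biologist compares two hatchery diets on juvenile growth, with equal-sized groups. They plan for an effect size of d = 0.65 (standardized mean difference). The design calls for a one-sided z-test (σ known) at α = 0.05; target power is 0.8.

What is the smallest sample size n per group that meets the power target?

n = 30 per group

For power 0.8 need Φ(δ − z_{0.05}) = 0.8, so δ = z_{0.05} + z_{0.20} = 1.645 + 0.842 = 2.486.
δ = d·√(n/2) ⇒ n = 2(δ/d)² = 2 × (2.486 / 0.65)² = 29.27.
Rounding up, n = 30 per group.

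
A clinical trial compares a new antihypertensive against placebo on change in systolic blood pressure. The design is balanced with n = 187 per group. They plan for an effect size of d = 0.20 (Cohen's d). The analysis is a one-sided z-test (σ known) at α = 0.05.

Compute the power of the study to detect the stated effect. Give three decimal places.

Noncentrality parameter: δ = d·√(n/2) = 0.20 × √(187/2) = 1.9339
Critical value for a one-sided test at α = 0.05: z_α = 1.645.
Power = P(Z > 1.645 − δ) = Φ(0.289) = 0.6137.

Power ≈ 0.614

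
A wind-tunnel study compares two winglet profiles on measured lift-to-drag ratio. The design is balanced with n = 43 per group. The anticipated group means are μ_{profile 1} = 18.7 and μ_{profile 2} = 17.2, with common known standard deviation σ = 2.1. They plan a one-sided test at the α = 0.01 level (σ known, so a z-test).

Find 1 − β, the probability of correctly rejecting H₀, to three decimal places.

Power ≈ 0.838

Standardized effect: d = |μ_{profile 1} − μ_{profile 2}| / σ = |18.7 − 17.2| / 2.1 = 0.7143
Noncentrality parameter: λ = d·√(n/2) = 0.7143 × √(43/2) = 3.3120
Critical value for a one-sided test at α = 0.01: z_α = 2.326.
Power = Φ(λ − 2.326) = Φ(0.986) = 0.8378.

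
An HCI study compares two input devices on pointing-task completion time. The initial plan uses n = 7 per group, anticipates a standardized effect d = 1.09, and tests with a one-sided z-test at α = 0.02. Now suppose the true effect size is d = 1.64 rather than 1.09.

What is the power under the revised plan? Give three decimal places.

Power ≈ 0.845

With d = 1.64: δ = d·√(n/2) = 1.64 × √(7/2) = 3.0682. Critical value z_{0.02} = 2.054.
Revised power = Φ(δ − 2.054) = Φ(1.014) = 0.8448.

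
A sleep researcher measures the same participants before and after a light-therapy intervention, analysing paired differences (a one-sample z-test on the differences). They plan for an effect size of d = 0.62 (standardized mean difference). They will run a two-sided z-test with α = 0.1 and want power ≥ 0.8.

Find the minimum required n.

n = 17

Set Φ(δ − 1.645) = 0.8; then δ − 1.645 = Φ⁻¹(0.8) = 0.842, giving δ = 2.486.
(Ignoring the negligible lower-tail rejection probability gives the usual closed-form inversion.)
δ = d·√n ⇒ n = (δ/d)² = (2.486 / 0.62)² = 16.08.
Round up to the next whole unit.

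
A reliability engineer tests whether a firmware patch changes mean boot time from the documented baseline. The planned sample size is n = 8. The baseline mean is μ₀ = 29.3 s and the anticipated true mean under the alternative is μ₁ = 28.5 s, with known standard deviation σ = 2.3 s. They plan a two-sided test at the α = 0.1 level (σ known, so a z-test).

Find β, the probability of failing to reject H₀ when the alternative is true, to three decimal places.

Standardized effect: d = |μ₁ − μ₀| / σ = |28.5 − 29.3| / 2.3 = 0.3478
Noncentrality parameter: δ = d·√n = 0.3478 × √8 = 0.9838
Two-sided α = 0.1 → critical value z_{0.05} = 1.645.
Power = Φ(δ − 1.645) + Φ(−δ − 1.645) = Φ(-0.661) + Φ(-2.629) = 0.2543 + 0.0043 = 0.2586.
Type II error: β = 1 − power = 1 − 0.2586 = 0.7414.

β ≈ 0.741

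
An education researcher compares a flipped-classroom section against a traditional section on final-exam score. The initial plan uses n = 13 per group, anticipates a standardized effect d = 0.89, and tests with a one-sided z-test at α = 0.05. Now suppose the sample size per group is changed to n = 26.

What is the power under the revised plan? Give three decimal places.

With n = 26 per group: δ = d·√(n/2) = 0.89 × √(26/2) = 3.2089. Critical value z_{0.05} = 1.645.
Revised power = Φ(δ − 1.645) = Φ(1.564) = 0.9411.

Power ≈ 0.941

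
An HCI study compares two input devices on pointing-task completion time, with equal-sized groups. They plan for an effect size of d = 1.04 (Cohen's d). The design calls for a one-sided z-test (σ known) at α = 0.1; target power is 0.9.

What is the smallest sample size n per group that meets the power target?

n = 13 per group

Set Φ(δ − 1.282) = 0.9; then δ − 1.282 = Φ⁻¹(0.9) = 1.282, giving δ = 2.563.
δ = d·√(n/2) ⇒ n = 2(δ/d)² = 2 × (2.563 / 1.04)² = 12.15.
Rounding up, n = 13 per group.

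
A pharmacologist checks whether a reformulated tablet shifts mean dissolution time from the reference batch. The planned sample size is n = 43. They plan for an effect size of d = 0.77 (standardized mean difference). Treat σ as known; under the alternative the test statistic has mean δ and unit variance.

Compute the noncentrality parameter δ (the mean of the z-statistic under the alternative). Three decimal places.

δ ≈ 5.049

δ = d·√n = 0.77 × √43 = 5.0492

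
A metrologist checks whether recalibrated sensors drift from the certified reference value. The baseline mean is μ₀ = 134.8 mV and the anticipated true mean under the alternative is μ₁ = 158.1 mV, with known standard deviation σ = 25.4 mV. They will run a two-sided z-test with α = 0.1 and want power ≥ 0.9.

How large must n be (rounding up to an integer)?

Standardized effect: d = |μ₁ − μ₀| / σ = |158.1 − 134.8| / 25.4 = 0.9173
Set Φ(δ − 1.645) = 0.9; then δ − 1.645 = Φ⁻¹(0.9) = 1.282, giving δ = 2.926.
(For δ > 0 the lower-tail rejection region contributes negligibly to power, so the one-term inversion is standard.)
δ = d·√n ⇒ n = (δ/d)² = (2.926 / 0.9173)² = 10.18.
Rounding up, n = 11.

n = 11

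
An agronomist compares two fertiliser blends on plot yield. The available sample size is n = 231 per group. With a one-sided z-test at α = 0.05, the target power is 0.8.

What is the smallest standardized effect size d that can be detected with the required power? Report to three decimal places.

d ≈ 0.231

Need Φ(δ − 1.645) = 0.8, so δ = 1.645 + 0.842 = 2.486.
δ = d·√(n/2) ⇒ d = δ/√(n/2) = 2.486/√(231/2) = 0.2314.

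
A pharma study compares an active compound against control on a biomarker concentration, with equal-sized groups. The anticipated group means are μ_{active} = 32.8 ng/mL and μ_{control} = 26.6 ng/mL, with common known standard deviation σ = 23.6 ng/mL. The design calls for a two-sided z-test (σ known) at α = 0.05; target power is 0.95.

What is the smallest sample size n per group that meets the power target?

Standardized effect: d = |μ_{active} − μ_{control}| / σ = |32.8 − 26.6| / 23.6 = 0.2627
Set Φ(δ − 1.960) = 0.95; then δ − 1.960 = Φ⁻¹(0.95) = 1.645, giving δ = 3.605.
(The Φ(−δ − z_{α/2}) term is vanishingly small for δ > 0 and is dropped in the standard sample-size formula.)
δ = d·√(n/2) ⇒ n = 2(δ/d)² = 2 × (3.605 / 0.2627)² = 376.56.
Round up to the next whole unit.

n = 377 per group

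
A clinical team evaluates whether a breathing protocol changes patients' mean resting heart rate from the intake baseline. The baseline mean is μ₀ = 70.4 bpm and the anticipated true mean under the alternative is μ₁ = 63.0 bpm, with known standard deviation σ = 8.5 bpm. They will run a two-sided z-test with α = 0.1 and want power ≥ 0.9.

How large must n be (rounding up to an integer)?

n = 12

Standardized effect: d = |μ₁ − μ₀| / σ = |63.0 − 70.4| / 8.5 = 0.8706
Set Φ(δ − 1.645) = 0.9; then δ − 1.645 = Φ⁻¹(0.9) = 1.282, giving δ = 2.926.
(The Φ(−δ − z_{α/2}) term is vanishingly small for δ > 0 and is dropped in the standard sample-size formula.)
δ = d·√n ⇒ n = (δ/d)² = (2.926 / 0.8706)² = 11.30.
Round up to the next whole unit.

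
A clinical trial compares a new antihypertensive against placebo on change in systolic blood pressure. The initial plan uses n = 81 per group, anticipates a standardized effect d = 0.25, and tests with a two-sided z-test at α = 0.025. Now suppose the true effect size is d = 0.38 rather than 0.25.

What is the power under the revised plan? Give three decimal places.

Power ≈ 0.570

With d = 0.38: δ = d·√(n/2) = 0.38 × √(81/2) = 2.4183. Critical value z_{0.0125} = 2.241.
Revised power = Φ(δ − 2.241) + Φ(−δ − 2.241) = Φ(0.177) + Φ(-4.660) = 0.5702 + 0.0000 = 0.5702.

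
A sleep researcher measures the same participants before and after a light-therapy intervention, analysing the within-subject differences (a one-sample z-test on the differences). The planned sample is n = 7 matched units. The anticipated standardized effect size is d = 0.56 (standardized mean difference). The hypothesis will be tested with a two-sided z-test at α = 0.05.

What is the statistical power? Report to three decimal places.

Noncentrality parameter: δ = d·√n = 0.56 × √7 = 1.4816
Critical value for a two-sided test at α = 0.05: z_{α/2} = 1.960.
Power = Φ(δ − 1.960) + Φ(−δ − 1.960) = Φ(-0.478) + Φ(-3.442) = 0.3162 + 0.0003 = 0.3165.

Power ≈ 0.316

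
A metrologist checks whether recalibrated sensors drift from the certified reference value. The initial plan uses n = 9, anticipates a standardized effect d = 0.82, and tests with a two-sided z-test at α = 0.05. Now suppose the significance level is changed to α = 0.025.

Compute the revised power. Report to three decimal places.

δ = d·√n = 0.82 × √9 = 2.4600 (unchanged). New critical value: z_{0.0125} = 2.241.
Revised power = Φ(δ − 2.241) + Φ(−δ − 2.241) = Φ(0.219) + Φ(-4.701) = 0.5865 + 0.0000 = 0.5865.

Power ≈ 0.587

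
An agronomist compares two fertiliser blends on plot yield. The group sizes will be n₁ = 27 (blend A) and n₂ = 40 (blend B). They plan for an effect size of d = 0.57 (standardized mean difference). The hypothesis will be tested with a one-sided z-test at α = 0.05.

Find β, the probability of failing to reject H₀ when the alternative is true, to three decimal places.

β ≈ 0.260

Noncentrality parameter: δ = d / √(1/n₁ + 1/n₂) = 0.57 / √(1/27 + 1/40) = 2.2885
One-sided α = 0.05 → critical value z_{0.05} = 1.645.
Power = P(Z > 1.645 − δ) = Φ(0.644) = 0.7401.
Type II error: β = 1 − power = 1 − 0.7401 = 0.2599.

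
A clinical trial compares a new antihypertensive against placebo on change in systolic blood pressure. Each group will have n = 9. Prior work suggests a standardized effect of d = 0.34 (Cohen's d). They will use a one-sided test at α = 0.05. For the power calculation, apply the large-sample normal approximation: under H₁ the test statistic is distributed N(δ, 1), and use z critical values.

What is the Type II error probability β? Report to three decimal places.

β ≈ 0.822

Noncentrality parameter: λ = d·√(n/2) = 0.34 × √(9/2) = 0.7212
Critical value for a one-sided test at α = 0.05: z_α = 1.645.
Power = P(Z > 1.645 − λ) = Φ(-0.924) = 0.1778.
Type II error: β = 1 − power = 1 − 0.1778 = 0.8222.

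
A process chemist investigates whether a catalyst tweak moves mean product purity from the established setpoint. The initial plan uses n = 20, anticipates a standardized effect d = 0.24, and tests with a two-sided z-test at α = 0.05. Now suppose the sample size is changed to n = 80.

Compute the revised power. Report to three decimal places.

With n = 80: δ = d·√n = 0.24 × √80 = 2.1466. Critical value z_{0.025} = 1.960.
Revised power = Φ(δ − 1.960) + Φ(−δ − 1.960) = Φ(0.187) + Φ(-4.107) = 0.5740 + 0.0000 = 0.5741.

Power ≈ 0.574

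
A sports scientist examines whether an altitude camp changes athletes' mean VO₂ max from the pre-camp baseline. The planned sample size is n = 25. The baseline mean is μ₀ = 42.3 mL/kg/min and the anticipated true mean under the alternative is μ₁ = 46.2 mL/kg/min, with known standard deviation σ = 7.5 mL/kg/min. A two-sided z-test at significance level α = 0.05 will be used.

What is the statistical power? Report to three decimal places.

Standardized effect: d = |μ₁ − μ₀| / σ = |46.2 − 42.3| / 7.5 = 0.5200
Noncentrality parameter: δ = d·√n = 0.5200 × √25 = 2.6000
Critical value for a two-sided test at α = 0.05: z_{α/2} = 1.960.
Power = Φ(δ − 1.960) + Φ(−δ − 1.960) = Φ(0.640) + Φ(-4.560) = 0.7389 + 0.0000 = 0.7389.

Power ≈ 0.739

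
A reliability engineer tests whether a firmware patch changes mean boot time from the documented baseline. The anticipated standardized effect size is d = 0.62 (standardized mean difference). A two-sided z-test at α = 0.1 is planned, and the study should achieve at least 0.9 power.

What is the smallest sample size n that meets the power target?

n = 23

Set Φ(δ − 1.645) = 0.9; then δ − 1.645 = Φ⁻¹(0.9) = 1.282, giving δ = 2.926.
(For δ > 0 the lower-tail rejection region contributes negligibly to power, so the one-term inversion is standard.)
δ = d·√n ⇒ n = (δ/d)² = (2.926 / 0.62)² = 22.28.
Round up to the next whole unit.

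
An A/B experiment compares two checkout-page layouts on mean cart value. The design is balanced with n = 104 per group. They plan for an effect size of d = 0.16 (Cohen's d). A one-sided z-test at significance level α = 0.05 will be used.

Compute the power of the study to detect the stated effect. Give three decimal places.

Noncentrality parameter: δ = d·√(n/2) = 0.16 × √(104/2) = 1.1538
One-sided α = 0.05 → critical value z_{0.05} = 1.645.
Power = P(Z > 1.645 − δ) = Φ(-0.491) = 0.3117.

Power ≈ 0.312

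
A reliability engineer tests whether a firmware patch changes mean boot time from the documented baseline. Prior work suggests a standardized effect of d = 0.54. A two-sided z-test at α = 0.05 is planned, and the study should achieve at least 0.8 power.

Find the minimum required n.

n = 27

Set Φ(δ − 1.960) = 0.8; then δ − 1.960 = Φ⁻¹(0.8) = 0.842, giving δ = 2.802.
(The Φ(−δ − z_{α/2}) term is vanishingly small for δ > 0 and is dropped in the standard sample-size formula.)
δ = d·√n ⇒ n = (δ/d)² = (2.802 / 0.54)² = 26.92.
Round up to the next whole unit.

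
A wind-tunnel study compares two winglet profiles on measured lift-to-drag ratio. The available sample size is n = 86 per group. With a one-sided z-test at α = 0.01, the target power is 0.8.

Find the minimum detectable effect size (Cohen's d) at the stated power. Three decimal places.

Need Φ(δ − 2.326) = 0.8, so δ = 2.326 + 0.842 = 3.168.
δ = d·√(n/2) ⇒ d = δ/√(n/2) = 3.168/√(86/2) = 0.4831.

d ≈ 0.483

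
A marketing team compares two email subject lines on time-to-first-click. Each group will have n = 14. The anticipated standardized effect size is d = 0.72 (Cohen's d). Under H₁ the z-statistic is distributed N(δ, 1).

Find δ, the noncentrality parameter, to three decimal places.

The noncentrality parameter scales effect size by the design's sample-size factor: δ = d·√(n/2) = 0.72 × √(14/2) = 1.9049

δ ≈ 1.905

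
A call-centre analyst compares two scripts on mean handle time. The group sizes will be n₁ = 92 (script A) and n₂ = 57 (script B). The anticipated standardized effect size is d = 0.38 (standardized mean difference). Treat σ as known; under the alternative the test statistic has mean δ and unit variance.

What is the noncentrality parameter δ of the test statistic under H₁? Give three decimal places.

The noncentrality parameter scales effect size by the design's sample-size factor: δ = d / √(1/n₁ + 1/n₂) = 0.38 / √(1/92 + 1/57) = 2.2544

δ ≈ 2.254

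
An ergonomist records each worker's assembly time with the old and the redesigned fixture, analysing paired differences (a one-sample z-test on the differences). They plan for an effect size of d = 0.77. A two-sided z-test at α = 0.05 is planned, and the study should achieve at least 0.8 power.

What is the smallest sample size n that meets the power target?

For power 0.8 need Φ(δ − z_{0.025}) = 0.8, so δ = z_{0.025} + z_{0.20} = 1.960 + 0.842 = 2.802.
(For δ > 0 the lower-tail rejection region contributes negligibly to power, so the one-term inversion is standard.)
δ = d·√n ⇒ n = (δ/d)² = (2.802 / 0.77)² = 13.24.
Rounding up, n = 14.

n = 14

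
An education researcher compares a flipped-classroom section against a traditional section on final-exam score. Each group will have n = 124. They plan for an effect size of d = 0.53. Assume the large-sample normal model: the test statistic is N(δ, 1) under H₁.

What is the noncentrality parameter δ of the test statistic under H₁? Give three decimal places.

δ = d·√(n/2) = 0.53 × √(124/2) = 4.1732

δ ≈ 4.173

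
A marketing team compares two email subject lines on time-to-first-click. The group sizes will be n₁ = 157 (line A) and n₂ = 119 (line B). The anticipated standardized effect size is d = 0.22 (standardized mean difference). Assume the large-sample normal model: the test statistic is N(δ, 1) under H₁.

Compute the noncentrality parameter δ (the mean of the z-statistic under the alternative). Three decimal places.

δ ≈ 1.810

The noncentrality parameter scales effect size by the design's sample-size factor: δ = d / √(1/n₁ + 1/n₂) = 0.22 / √(1/157 + 1/119) = 1.8101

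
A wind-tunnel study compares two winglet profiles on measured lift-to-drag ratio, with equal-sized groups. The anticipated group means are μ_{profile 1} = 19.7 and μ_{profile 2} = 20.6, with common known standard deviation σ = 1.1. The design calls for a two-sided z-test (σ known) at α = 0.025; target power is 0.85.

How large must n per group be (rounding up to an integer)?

n = 33 per group

Standardized effect: d = |μ_{profile 1} − μ_{profile 2}| / σ = |19.7 − 20.6| / 1.1 = 0.8182
For power 0.85 need Φ(δ − z_{0.0125}) = 0.85, so δ = z_{0.0125} + z_{0.15} = 2.241 + 1.036 = 3.278.
(For δ > 0 the lower-tail rejection region contributes negligibly to power, so the one-term inversion is standard.)
δ = d·√(n/2) ⇒ n = 2(δ/d)² = 2 × (3.278 / 0.8182)² = 32.10.
Round up to the next whole unit.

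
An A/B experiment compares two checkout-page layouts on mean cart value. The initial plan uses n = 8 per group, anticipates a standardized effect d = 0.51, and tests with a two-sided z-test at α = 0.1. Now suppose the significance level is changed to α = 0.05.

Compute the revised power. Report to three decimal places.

δ = d·√(n/2) = 0.51 × √(8/2) = 1.0200 (unchanged). New critical value: z_{0.025} = 1.960.
Revised power = Φ(δ − 1.960) + Φ(−δ − 1.960) = Φ(-0.940) + Φ(-2.980) = 0.1736 + 0.0014 = 0.1751.

Power ≈ 0.175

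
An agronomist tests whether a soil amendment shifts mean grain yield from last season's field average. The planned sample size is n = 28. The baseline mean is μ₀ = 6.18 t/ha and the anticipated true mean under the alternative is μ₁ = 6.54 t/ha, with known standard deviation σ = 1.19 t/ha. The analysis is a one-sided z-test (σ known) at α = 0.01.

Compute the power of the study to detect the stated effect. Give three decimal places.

Power ≈ 0.234

Standardized effect: d = |μ₁ − μ₀| / σ = |6.54 − 6.18| / 1.19 = 0.3025
Noncentrality parameter: δ = d·√n = 0.3025 × √28 = 1.6008
One-sided α = 0.01 → critical value z_{0.01} = 2.326.
Power = P(Z > 2.326 − δ) = Φ(-0.726) = 0.2341.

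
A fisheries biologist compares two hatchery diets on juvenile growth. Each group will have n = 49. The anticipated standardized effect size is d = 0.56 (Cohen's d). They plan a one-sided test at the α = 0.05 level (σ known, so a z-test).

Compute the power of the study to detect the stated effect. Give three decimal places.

Noncentrality parameter: δ = d·√(n/2) = 0.56 × √(49/2) = 2.7719
One-sided α = 0.05 → critical value z_{0.05} = 1.645.
Power = P(Z > 1.645 − δ) = Φ(1.127) = 0.8701.

Power ≈ 0.870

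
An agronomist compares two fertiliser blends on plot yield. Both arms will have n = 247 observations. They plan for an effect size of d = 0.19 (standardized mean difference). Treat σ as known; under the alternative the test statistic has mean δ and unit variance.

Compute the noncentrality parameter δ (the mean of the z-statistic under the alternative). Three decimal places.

δ ≈ 2.111

δ = d·√(n/2) = 0.19 × √(247/2) = 2.1115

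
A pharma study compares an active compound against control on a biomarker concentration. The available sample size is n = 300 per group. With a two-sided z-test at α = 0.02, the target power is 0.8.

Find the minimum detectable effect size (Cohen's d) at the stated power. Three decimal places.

Required noncentrality: δ = z_{0.01} + z_{0.20} = 2.326 + 0.842 = 3.168.
(Lower-tail contribution to power is negligible for δ > 0.)
δ = d·√(n/2) ⇒ d = δ/√(n/2) = 3.168/√(300/2) = 0.2587.

d ≈ 0.259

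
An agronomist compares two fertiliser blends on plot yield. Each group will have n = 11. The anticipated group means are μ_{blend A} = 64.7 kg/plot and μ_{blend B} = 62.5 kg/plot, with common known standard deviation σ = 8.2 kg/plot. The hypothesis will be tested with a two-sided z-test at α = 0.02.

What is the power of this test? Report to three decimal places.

Power ≈ 0.046

Standardized effect: d = |μ_{blend A} − μ_{blend B}| / σ = |64.7 − 62.5| / 8.2 = 0.2683
Noncentrality parameter: δ = d·√(n/2) = 0.2683 × √(11/2) = 0.6292
Two-sided α = 0.02 → critical value z_{0.01} = 2.326.
Power = Φ(δ − 2.326) + Φ(−δ − 2.326) = Φ(-1.697) + Φ(-2.956) = 0.0448 + 0.0016 = 0.0464.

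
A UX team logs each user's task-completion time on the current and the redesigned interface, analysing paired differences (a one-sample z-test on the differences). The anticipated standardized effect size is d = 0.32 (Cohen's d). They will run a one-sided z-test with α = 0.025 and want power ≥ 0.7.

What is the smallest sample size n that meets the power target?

n = 61

For power 0.7 need Φ(δ − z_{0.025}) = 0.7, so δ = z_{0.025} + z_{0.30} = 1.960 + 0.524 = 2.484.
δ = d·√n ⇒ n = (δ/d)² = (2.484 / 0.32)² = 60.27.
Round up to the next whole unit.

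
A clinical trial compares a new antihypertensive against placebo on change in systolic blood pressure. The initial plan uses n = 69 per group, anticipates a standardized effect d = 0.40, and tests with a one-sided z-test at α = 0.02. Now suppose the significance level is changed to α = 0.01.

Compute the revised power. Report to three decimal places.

δ = d·√(n/2) = 0.40 × √(69/2) = 2.3495 (unchanged). New critical value: z_{0.01} = 2.326.
Revised power = P(Z > 2.326 − δ) = Φ(0.023) = 0.5092.

Power ≈ 0.509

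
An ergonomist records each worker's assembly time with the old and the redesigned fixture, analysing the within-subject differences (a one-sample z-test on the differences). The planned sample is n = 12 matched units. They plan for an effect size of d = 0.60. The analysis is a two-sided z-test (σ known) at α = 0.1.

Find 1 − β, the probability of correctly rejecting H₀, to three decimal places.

Noncentrality parameter: λ = d·√n = 0.60 × √12 = 2.0785
Critical value for a two-sided test at α = 0.1: z_{α/2} = 1.645.
Power = Φ(λ − 1.645) + Φ(−λ − 1.645) = Φ(0.434) + Φ(-3.723) = 0.6677 + 0.0001 = 0.6678.

Power ≈ 0.668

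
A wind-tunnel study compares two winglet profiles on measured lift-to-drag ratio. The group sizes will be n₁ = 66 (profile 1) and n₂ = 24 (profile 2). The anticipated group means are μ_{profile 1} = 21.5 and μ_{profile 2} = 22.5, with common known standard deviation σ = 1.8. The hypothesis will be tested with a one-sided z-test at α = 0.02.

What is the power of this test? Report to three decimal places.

Standardized effect: d = |μ_{profile 1} − μ_{profile 2}| / σ = |21.5 − 22.5| / 1.8 = 0.5556
Noncentrality parameter: δ = d / √(1/n₁ + 1/n₂) = 0.5556 / √(1/66 + 1/24) = 2.3307
One-sided α = 0.02 → critical value z_{0.02} = 2.054.
Power = P(Z > 2.054 − δ) = Φ(0.277) = 0.6091.

Power ≈ 0.609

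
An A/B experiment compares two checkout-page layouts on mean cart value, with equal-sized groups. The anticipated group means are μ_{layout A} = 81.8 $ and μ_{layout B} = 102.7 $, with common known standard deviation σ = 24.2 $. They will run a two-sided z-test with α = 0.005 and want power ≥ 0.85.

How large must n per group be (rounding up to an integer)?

Standardized effect: d = |μ_{layout A} − μ_{layout B}| / σ = |81.8 − 102.7| / 24.2 = 0.8636
Set Φ(δ − 2.807) = 0.85; then δ − 2.807 = Φ⁻¹(0.85) = 1.036, giving δ = 3.843.
(For δ > 0 the lower-tail rejection region contributes negligibly to power, so the one-term inversion is standard.)
δ = d·√(n/2) ⇒ n = 2(δ/d)² = 2 × (3.843 / 0.8636)² = 39.61.
Round up to the next whole unit.

n = 40 per group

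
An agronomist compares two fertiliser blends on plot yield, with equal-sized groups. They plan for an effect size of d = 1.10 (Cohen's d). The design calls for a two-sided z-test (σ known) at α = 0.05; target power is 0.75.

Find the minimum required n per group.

n = 12 per group

For power 0.75 need Φ(δ − z_{0.025}) = 0.75, so δ = z_{0.025} + z_{0.25} = 1.960 + 0.674 = 2.634.
(Ignoring the negligible lower-tail rejection probability gives the usual closed-form inversion.)
δ = d·√(n/2) ⇒ n = 2(δ/d)² = 2 × (2.634 / 1.10)² = 11.47.
Round up to the next whole unit.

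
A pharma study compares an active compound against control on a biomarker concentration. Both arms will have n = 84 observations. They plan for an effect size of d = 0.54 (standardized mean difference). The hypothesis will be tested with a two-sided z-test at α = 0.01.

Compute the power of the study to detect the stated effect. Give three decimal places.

Noncentrality parameter: δ = d·√(n/2) = 0.54 × √(84/2) = 3.4996
Two-sided α = 0.01 → critical value z_{0.005} = 2.576.
Power = Φ(δ − 2.576) + Φ(−δ − 2.576) = Φ(0.924) + Φ(-6.075) = 0.8222 + 0.0000 = 0.8222.

Power ≈ 0.822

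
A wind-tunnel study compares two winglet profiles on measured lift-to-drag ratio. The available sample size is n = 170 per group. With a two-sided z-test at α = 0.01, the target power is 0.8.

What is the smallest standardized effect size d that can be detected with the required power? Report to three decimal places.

d ≈ 0.371

Required noncentrality: δ = z_{0.005} + z_{0.20} = 2.576 + 0.842 = 3.417.
(Lower-tail contribution to power is negligible for δ > 0.)
δ = d·√(n/2) ⇒ d = δ/√(n/2) = 3.417/√(170/2) = 0.3707.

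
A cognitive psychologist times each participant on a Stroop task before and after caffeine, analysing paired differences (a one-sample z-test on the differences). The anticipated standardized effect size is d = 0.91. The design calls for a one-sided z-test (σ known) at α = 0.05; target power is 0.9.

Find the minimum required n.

For power 0.9 need Φ(δ − z_{0.05}) = 0.9, so δ = z_{0.05} + z_{0.10} = 1.645 + 1.282 = 2.926.
δ = d·√n ⇒ n = (δ/d)² = (2.926 / 0.91)² = 10.34.
Round up to the next whole unit.

n = 11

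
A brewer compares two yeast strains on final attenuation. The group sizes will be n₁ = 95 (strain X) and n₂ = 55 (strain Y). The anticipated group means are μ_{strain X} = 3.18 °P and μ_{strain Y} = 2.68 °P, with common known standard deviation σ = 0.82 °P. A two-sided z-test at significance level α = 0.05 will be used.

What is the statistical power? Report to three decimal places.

Power ≈ 0.949

Standardized effect: d = |μ_{strain X} − μ_{strain Y}| / σ = |3.18 − 2.68| / 0.82 = 0.6098
Noncentrality parameter: δ = d / √(1/n₁ + 1/n₂) = 0.6098 / √(1/95 + 1/55) = 3.5988
Two-sided α = 0.05 → critical value z_{0.025} = 1.960.
Power = Φ(δ − 1.960) + Φ(−δ − 1.960) = Φ(1.639) + Φ(-5.559) = 0.9494 + 0.0000 = 0.9494.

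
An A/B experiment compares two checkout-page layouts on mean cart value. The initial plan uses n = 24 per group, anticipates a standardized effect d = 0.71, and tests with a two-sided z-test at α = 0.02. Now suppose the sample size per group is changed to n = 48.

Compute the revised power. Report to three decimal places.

With n = 48 per group: δ = d·√(n/2) = 0.71 × √(48/2) = 3.4783. Critical value z_{0.01} = 2.326.
Revised power = Φ(δ − 2.326) + Φ(−δ − 2.326) = Φ(1.152) + Φ(-5.805) = 0.8753 + 0.0000 = 0.8753.

Power ≈ 0.875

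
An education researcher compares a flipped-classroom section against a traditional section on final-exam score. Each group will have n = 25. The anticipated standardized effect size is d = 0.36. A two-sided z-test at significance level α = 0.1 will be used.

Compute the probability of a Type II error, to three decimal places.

β ≈ 0.643

Noncentrality parameter: δ = d·√(n/2) = 0.36 × √(25/2) = 1.2728
Critical value for a two-sided test at α = 0.1: z_{α/2} = 1.645.
Power = Φ(δ − 1.645) + Φ(−δ − 1.645) = Φ(-0.372) + Φ(-2.918) = 0.3549 + 0.0018 = 0.3567.
Type II error: β = 1 − power = 1 − 0.3567 = 0.6433.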